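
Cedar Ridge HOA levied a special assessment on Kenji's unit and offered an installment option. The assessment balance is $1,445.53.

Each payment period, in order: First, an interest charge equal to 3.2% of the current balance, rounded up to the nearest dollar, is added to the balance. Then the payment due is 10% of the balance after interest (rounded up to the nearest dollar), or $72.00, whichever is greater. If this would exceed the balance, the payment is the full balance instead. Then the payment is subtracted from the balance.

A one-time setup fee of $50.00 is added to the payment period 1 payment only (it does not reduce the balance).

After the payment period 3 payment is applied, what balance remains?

$1,157.53

# | Opening | Interest | Payment | Fee | End bal
1 | $1,445.53 | $47.00 | $150.00 | $50.00 | $1,342.53
2 | $1,342.53 | $43.00 | $139.00 | — | $1,246.53
3 | $1,246.53 | $40.00 | $129.00 | — | $1,157.53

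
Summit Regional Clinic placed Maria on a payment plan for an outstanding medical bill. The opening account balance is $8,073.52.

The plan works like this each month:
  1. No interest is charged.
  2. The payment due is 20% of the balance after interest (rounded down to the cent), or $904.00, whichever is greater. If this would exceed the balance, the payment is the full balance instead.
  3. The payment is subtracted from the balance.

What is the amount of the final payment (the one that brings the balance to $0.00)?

$517.65

Month 1: opening $8,073.52; payment $1,614.70; balance $6,458.82
Month 2: opening $6,458.82; payment $1,291.76; balance $5,167.06
Month 3: opening $5,167.06; payment $1,033.41; balance $4,133.65
Month 4: opening $4,133.65; payment $904.00; balance $3,229.65
Month 5: opening $3,229.65; payment $904.00; balance $2,325.65
Month 6: opening $2,325.65; payment $904.00; balance $1,421.65
Month 7: opening $1,421.65; payment $904.00; balance $517.65
Month 8: opening $517.65; payment $517.65; balance $0.00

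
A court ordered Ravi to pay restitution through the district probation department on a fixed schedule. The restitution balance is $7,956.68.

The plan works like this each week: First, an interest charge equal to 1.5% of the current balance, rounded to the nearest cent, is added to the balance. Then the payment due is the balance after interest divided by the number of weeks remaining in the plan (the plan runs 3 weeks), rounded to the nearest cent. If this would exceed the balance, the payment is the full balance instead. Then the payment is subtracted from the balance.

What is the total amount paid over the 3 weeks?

$8,197.78

# | Opening | Interest | Payment | End bal
1 | $7,956.68 | $119.35 | $2,692.01 | $5,384.02
2 | $5,384.02 | $80.76 | $2,732.39 | $2,732.39
3 | $2,732.39 | $40.99 | $2,773.38 | $0.00
Total paid: $8,197.78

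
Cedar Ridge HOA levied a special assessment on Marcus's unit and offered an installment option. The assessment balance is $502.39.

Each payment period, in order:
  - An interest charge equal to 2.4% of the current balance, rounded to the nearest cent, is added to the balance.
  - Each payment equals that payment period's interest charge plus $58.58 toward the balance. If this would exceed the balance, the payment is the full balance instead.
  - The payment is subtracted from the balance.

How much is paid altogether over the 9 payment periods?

$560.30

Payment period 1: opening $502.39; interest $12.06 → $514.45; payment $70.64; balance $443.81
Payment period 2: opening $443.81; interest $10.65 → $454.46; payment $69.23; balance $385.23
Payment period 3: opening $385.23; interest $9.25 → $394.48; payment $67.83; balance $326.65
Payment period 4: opening $326.65; interest $7.84 → $334.49; payment $66.42; balance $268.07
Payment period 5: opening $268.07; interest $6.43 → $274.50; payment $65.01; balance $209.49
Payment period 6: opening $209.49; interest $5.03 → $214.52; payment $63.61; balance $150.91
Payment period 7: opening $150.91; interest $3.62 → $154.53; payment $62.20; balance $92.33
Payment period 8: opening $92.33; interest $2.22 → $94.55; payment $60.80; balance $33.75
Payment period 9: opening $33.75; interest $0.81 → $34.56; payment $34.56; balance $0.00
Total paid: $560.30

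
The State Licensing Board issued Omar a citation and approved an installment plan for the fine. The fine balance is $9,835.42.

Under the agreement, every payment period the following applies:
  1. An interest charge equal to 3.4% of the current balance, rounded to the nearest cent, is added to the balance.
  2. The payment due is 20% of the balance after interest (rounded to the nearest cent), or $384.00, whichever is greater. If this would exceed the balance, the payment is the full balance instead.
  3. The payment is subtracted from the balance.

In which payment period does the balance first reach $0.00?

15

Payment period 1: $9,835.42 +$334.40 interest = $10,169.82; pay $2,033.96 → $8,135.86
Payment period 2: $8,135.86 +$276.62 interest = $8,412.48; pay $1,682.50 → $6,729.98
Payment period 3: $6,729.98 +$228.82 interest = $6,958.80; pay $1,391.76 → $5,567.04
Payment period 4: $5,567.04 +$189.28 interest = $5,756.32; pay $1,151.26 → $4,605.06
Payment period 5: $4,605.06 +$156.57 interest = $4,761.63; pay $952.33 → $3,809.30
Payment period 6: $3,809.30 +$129.52 interest = $3,938.82; pay $787.76 → $3,151.06
Payment period 7: $3,151.06 +$107.14 interest = $3,258.20; pay $651.64 → $2,606.56
Payment period 8: $2,606.56 +$88.62 interest = $2,695.18; pay $539.04 → $2,156.14
Payment period 9: $2,156.14 +$73.31 interest = $2,229.45; pay $445.89 → $1,783.56
Payment period 10: $1,783.56 +$60.64 interest = $1,844.20; pay $384.00 → $1,460.20
Payment period 11: $1,460.20 +$49.65 interest = $1,509.85; pay $384.00 → $1,125.85
Payment period 12: $1,125.85 +$38.28 interest = $1,164.13; pay $384.00 → $780.13
Payment period 13: $780.13 +$26.52 interest = $806.65; pay $384.00 → $422.65
Payment period 14: $422.65 +$14.37 interest = $437.02; pay $384.00 → $53.02
Payment period 15: $53.02 +$1.80 interest = $54.82; pay $54.82 → $0.00
Balance reaches $0.00 in payment period 15.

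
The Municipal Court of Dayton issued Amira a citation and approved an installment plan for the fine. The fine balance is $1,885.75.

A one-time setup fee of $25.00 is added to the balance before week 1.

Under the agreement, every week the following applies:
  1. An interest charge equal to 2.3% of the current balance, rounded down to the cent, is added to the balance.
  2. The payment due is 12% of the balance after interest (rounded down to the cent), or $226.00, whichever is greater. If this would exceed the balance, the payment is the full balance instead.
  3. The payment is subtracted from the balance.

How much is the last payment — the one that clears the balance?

$105.20

# | Opening | Interest | Payment | End bal
1 | $1,910.75 | $43.94 | $234.56 | $1,720.13
2 | $1,720.13 | $39.56 | $226.00 | $1,533.69
3 | $1,533.69 | $35.27 | $226.00 | $1,342.96
4 | $1,342.96 | $30.88 | $226.00 | $1,147.84
5 | $1,147.84 | $26.40 | $226.00 | $948.24
6 | $948.24 | $21.80 | $226.00 | $744.04
7 | $744.04 | $17.11 | $226.00 | $535.15
8 | $535.15 | $12.30 | $226.00 | $321.45
9 | $321.45 | $7.39 | $226.00 | $102.84
10 | $102.84 | $2.36 | $105.20 | $0.00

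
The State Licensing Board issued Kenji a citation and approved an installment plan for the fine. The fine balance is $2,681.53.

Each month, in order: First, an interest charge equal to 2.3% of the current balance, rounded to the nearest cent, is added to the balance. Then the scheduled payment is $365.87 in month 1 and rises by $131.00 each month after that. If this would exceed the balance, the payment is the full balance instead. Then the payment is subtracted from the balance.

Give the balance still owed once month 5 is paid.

$0.00

Month 1: opening $2,681.53; interest $61.68 → $2,743.21; payment $365.87; balance $2,377.34
Month 2: opening $2,377.34; interest $54.68 → $2,432.02; payment $496.87; balance $1,935.15
Month 3: opening $1,935.15; interest $44.51 → $1,979.66; payment $627.87; balance $1,351.79
Month 4: opening $1,351.79; interest $31.09 → $1,382.88; payment $758.87; balance $624.01
Month 5: opening $624.01; interest $14.35 → $638.36; payment $638.36; balance $0.00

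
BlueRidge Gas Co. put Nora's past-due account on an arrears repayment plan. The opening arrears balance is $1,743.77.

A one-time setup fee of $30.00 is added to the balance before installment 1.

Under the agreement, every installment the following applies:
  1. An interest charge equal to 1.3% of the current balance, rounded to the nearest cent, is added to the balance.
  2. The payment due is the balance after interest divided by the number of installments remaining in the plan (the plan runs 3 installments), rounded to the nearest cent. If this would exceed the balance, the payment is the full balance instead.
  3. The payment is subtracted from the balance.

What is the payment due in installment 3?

$614.62

# | Opening | Interest | Payment | End bal
1 | $1,773.77 | $23.06 | $598.94 | $1,197.89
2 | $1,197.89 | $15.57 | $606.73 | $606.73
3 | $606.73 | $7.89 | $614.62 | $0.00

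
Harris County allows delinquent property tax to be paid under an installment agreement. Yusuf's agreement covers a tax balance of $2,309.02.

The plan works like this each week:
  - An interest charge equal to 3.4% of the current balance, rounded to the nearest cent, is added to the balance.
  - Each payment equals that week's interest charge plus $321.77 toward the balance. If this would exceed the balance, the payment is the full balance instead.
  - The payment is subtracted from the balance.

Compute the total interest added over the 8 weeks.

Week 1: opening $2,309.02; interest $78.51 → $2,387.53; payment $400.28; balance $1,987.25
Week 2: opening $1,987.25; interest $67.57 → $2,054.82; payment $389.34; balance $1,665.48
Week 3: opening $1,665.48; interest $56.63 → $1,722.11; payment $378.40; balance $1,343.71
Week 4: opening $1,343.71; interest $45.69 → $1,389.40; payment $367.46; balance $1,021.94
Week 5: opening $1,021.94; interest $34.75 → $1,056.69; payment $356.52; balance $700.17
Week 6: opening $700.17; interest $23.81 → $723.98; payment $345.58; balance $378.40
Week 7: opening $378.40; interest $12.87 → $391.27; payment $334.64; balance $56.63
Week 8: opening $56.63; interest $1.93 → $58.56; payment $58.56; balance $0.00
Total interest: $78.51 + $67.57 + $56.63 + $45.69 + $34.75 + $23.81 + $12.87 + $1.93 = $321.76

$321.76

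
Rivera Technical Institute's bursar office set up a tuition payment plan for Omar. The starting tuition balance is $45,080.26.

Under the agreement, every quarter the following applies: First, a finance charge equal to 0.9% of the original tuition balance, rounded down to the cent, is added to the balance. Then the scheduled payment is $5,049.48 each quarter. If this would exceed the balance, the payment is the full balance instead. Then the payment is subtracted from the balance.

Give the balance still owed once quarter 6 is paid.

Quarter 1: $45,080.26 +$405.72 interest = $45,485.98; pay $5,049.48 → $40,436.50
Quarter 2: $40,436.50 +$405.72 interest = $40,842.22; pay $5,049.48 → $35,792.74
Quarter 3: $35,792.74 +$405.72 interest = $36,198.46; pay $5,049.48 → $31,148.98
Quarter 4: $31,148.98 +$405.72 interest = $31,554.70; pay $5,049.48 → $26,505.22
Quarter 5: $26,505.22 +$405.72 interest = $26,910.94; pay $5,049.48 → $21,861.46
Quarter 6: $21,861.46 +$405.72 interest = $22,267.18; pay $5,049.48 → $17,217.70

$17,217.70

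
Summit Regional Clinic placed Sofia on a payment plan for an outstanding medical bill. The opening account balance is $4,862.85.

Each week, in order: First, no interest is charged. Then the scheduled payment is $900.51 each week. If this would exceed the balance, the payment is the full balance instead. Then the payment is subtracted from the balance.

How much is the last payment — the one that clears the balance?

$360.30

Week 1: opening $4,862.85; payment $900.51; balance $3,962.34
Week 2: opening $3,962.34; payment $900.51; balance $3,061.83
Week 3: opening $3,061.83; payment $900.51; balance $2,161.32
Week 4: opening $2,161.32; payment $900.51; balance $1,260.81
Week 5: opening $1,260.81; payment $900.51; balance $360.30
Week 6: opening $360.30; payment $360.30; balance $0.00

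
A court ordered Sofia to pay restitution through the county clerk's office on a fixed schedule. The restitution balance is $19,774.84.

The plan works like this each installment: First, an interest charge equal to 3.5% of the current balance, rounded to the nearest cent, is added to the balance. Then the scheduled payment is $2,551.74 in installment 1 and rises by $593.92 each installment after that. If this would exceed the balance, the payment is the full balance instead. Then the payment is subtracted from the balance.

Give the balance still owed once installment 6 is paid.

Installment 1: $19,774.84 +$692.12 interest = $20,466.96; pay $2,551.74 → $17,915.22
Installment 2: $17,915.22 +$627.03 interest = $18,542.25; pay $3,145.66 → $15,396.59
Installment 3: $15,396.59 +$538.88 interest = $15,935.47; pay $3,739.58 → $12,195.89
Installment 4: $12,195.89 +$426.86 interest = $12,622.75; pay $4,333.50 → $8,289.25
Installment 5: $8,289.25 +$290.12 interest = $8,579.37; pay $4,927.42 → $3,651.95
Installment 6: $3,651.95 +$127.82 interest = $3,779.77; pay $3,779.77 → $0.00

$0.00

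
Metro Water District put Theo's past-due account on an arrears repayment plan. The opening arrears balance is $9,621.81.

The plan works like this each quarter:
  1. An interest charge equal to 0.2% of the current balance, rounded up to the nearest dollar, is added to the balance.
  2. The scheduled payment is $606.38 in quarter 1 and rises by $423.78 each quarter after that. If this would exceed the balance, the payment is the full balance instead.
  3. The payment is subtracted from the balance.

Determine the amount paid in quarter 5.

Quarter 1: $9,621.81 +$20.00 interest = $9,641.81; pay $606.38 → $9,035.43
Quarter 2: $9,035.43 +$19.00 interest = $9,054.43; pay $1,030.16 → $8,024.27
Quarter 3: $8,024.27 +$17.00 interest = $8,041.27; pay $1,453.94 → $6,587.33
Quarter 4: $6,587.33 +$14.00 interest = $6,601.33; pay $1,877.72 → $4,723.61
Quarter 5: $4,723.61 +$10.00 interest = $4,733.61; pay $2,301.50 → $2,432.11

$2,301.50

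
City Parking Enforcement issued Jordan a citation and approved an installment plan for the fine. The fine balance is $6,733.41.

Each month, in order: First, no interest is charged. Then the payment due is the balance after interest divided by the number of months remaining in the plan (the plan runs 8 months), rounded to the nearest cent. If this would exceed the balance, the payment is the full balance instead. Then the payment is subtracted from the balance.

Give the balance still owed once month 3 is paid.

$4,208.37

Month 1: $6,733.41 − $841.68 → $5,891.73
Month 2: $5,891.73 − $841.68 → $5,050.05
Month 3: $5,050.05 − $841.68 → $4,208.37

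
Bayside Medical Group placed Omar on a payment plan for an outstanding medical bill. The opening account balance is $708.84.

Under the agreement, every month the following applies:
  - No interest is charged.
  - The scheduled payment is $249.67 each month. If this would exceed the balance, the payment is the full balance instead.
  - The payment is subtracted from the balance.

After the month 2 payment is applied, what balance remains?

$209.50

Month 1: $708.84 − $249.67 → $459.17
Month 2: $459.17 − $249.67 → $209.50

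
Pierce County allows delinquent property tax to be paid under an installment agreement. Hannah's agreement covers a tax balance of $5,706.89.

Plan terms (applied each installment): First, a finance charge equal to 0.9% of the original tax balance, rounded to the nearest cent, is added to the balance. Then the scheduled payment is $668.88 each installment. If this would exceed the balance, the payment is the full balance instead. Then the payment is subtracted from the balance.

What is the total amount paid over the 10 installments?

$6,220.49

# | Opening | Interest | Payment | End bal
1 | $5,706.89 | $51.36 | $668.88 | $5,089.37
2 | $5,089.37 | $51.36 | $668.88 | $4,471.85
3 | $4,471.85 | $51.36 | $668.88 | $3,854.33
4 | $3,854.33 | $51.36 | $668.88 | $3,236.81
5 | $3,236.81 | $51.36 | $668.88 | $2,619.29
6 | $2,619.29 | $51.36 | $668.88 | $2,001.77
7 | $2,001.77 | $51.36 | $668.88 | $1,384.25
8 | $1,384.25 | $51.36 | $668.88 | $766.73
9 | $766.73 | $51.36 | $668.88 | $149.21
10 | $149.21 | $51.36 | $200.57 | $0.00
Total paid: $6,220.49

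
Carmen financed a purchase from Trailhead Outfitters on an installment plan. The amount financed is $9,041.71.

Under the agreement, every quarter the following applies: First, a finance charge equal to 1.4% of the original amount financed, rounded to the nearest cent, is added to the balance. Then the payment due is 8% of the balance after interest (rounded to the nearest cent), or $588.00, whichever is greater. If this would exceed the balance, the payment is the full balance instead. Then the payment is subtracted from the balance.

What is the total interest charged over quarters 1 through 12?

$1,518.96

Quarter 1: $9,041.71 +$126.58 interest = $9,168.29; pay $733.46 → $8,434.83
Quarter 2: $8,434.83 +$126.58 interest = $8,561.41; pay $684.91 → $7,876.50
Quarter 3: $7,876.50 +$126.58 interest = $8,003.08; pay $640.25 → $7,362.83
Quarter 4: $7,362.83 +$126.58 interest = $7,489.41; pay $599.15 → $6,890.26
Quarter 5: $6,890.26 +$126.58 interest = $7,016.84; pay $588.00 → $6,428.84
Quarter 6: $6,428.84 +$126.58 interest = $6,555.42; pay $588.00 → $5,967.42
Quarter 7: $5,967.42 +$126.58 interest = $6,094.00; pay $588.00 → $5,506.00
Quarter 8: $5,506.00 +$126.58 interest = $5,632.58; pay $588.00 → $5,044.58
Quarter 9: $5,044.58 +$126.58 interest = $5,171.16; pay $588.00 → $4,583.16
Quarter 10: $4,583.16 +$126.58 interest = $4,709.74; pay $588.00 → $4,121.74
Quarter 11: $4,121.74 +$126.58 interest = $4,248.32; pay $588.00 → $3,660.32
Quarter 12: $3,660.32 +$126.58 interest = $3,786.90; pay $588.00 → $3,198.90
Total interest: $126.58 + $126.58 + $126.58 + $126.58 + $126.58 + $126.58 + $126.58 + $126.58 + $126.58 + $126.58 + $126.58 + $126.58 = $1,518.96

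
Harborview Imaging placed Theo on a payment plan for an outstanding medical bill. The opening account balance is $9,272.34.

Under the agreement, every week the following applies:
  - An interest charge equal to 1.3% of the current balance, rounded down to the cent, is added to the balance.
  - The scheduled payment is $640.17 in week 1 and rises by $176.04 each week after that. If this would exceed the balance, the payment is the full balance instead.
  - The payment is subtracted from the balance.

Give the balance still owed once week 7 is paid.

Week 1: $9,272.34 +$120.54 interest = $9,392.88; pay $640.17 → $8,752.71
Week 2: $8,752.71 +$113.78 interest = $8,866.49; pay $816.21 → $8,050.28
Week 3: $8,050.28 +$104.65 interest = $8,154.93; pay $992.25 → $7,162.68
Week 4: $7,162.68 +$93.11 interest = $7,255.79; pay $1,168.29 → $6,087.50
Week 5: $6,087.50 +$79.13 interest = $6,166.63; pay $1,344.33 → $4,822.30
Week 6: $4,822.30 +$62.68 interest = $4,884.98; pay $1,520.37 → $3,364.61
Week 7: $3,364.61 +$43.73 interest = $3,408.34; pay $1,696.41 → $1,711.93

$1,711.93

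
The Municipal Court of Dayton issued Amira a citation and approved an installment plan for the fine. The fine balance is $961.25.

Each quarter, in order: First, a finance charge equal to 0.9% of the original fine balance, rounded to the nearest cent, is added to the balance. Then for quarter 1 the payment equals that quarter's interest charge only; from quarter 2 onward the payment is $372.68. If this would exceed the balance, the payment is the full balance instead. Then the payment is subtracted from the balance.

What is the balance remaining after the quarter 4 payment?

$0.00

Quarter 1: opening $961.25; interest $8.65 → $969.90; payment $8.65; balance $961.25
Quarter 2: opening $961.25; interest $8.65 → $969.90; payment $372.68; balance $597.22
Quarter 3: opening $597.22; interest $8.65 → $605.87; payment $372.68; balance $233.19
Quarter 4: opening $233.19; interest $8.65 → $241.84; payment $241.84; balance $0.00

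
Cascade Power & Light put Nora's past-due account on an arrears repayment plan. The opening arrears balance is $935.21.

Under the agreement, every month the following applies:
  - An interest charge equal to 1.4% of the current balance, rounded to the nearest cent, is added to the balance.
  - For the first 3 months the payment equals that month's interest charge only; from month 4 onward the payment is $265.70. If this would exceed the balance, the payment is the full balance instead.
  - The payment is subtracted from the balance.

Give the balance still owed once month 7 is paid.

$0.00

Month 1: $935.21 +$13.09 interest = $948.30; pay $13.09 → $935.21
Month 2: $935.21 +$13.09 interest = $948.30; pay $13.09 → $935.21
Month 3: $935.21 +$13.09 interest = $948.30; pay $13.09 → $935.21
Month 4: $935.21 +$13.09 interest = $948.30; pay $265.70 → $682.60
Month 5: $682.60 +$9.56 interest = $692.16; pay $265.70 → $426.46
Month 6: $426.46 +$5.97 interest = $432.43; pay $265.70 → $166.73
Month 7: $166.73 +$2.33 interest = $169.06; pay $169.06 → $0.00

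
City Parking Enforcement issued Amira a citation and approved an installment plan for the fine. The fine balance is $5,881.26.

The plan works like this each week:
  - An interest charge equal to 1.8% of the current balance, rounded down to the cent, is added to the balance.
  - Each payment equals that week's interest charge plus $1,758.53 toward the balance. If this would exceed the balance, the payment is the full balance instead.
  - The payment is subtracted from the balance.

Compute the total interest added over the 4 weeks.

Week 1: opening $5,881.26; interest $105.86 → $5,987.12; payment $1,864.39; balance $4,122.73
Week 2: opening $4,122.73; interest $74.20 → $4,196.93; payment $1,832.73; balance $2,364.20
Week 3: opening $2,364.20; interest $42.55 → $2,406.75; payment $1,801.08; balance $605.67
Week 4: opening $605.67; interest $10.90 → $616.57; payment $616.57; balance $0.00
Total interest: $105.86 + $74.20 + $42.55 + $10.90 = $233.51

$233.51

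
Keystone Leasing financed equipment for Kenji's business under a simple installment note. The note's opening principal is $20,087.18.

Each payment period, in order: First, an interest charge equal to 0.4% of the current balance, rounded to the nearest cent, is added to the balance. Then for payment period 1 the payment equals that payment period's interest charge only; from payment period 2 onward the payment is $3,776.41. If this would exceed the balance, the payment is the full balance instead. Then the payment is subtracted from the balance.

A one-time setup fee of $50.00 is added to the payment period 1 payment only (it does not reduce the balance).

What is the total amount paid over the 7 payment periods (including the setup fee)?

$20,476.67

Payment period 1: $20,087.18 +$80.35 interest = $20,167.53; pay $80.35 (+ $50.00 fee) → $20,087.18
Payment period 2: $20,087.18 +$80.35 interest = $20,167.53; pay $3,776.41 → $16,391.12
Payment period 3: $16,391.12 +$65.56 interest = $16,456.68; pay $3,776.41 → $12,680.27
Payment period 4: $12,680.27 +$50.72 interest = $12,730.99; pay $3,776.41 → $8,954.58
Payment period 5: $8,954.58 +$35.82 interest = $8,990.40; pay $3,776.41 → $5,213.99
Payment period 6: $5,213.99 +$20.86 interest = $5,234.85; pay $3,776.41 → $1,458.44
Payment period 7: $1,458.44 +$5.83 interest = $1,464.27; pay $1,464.27 → $0.00
Total paid: $20,476.67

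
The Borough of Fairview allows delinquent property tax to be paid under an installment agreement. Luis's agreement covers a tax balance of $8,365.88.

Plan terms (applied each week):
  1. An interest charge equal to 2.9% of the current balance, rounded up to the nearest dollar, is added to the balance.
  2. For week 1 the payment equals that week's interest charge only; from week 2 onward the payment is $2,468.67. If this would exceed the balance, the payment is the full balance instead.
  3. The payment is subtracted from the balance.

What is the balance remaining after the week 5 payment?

$0.00

Week 1: $8,365.88 +$243.00 interest = $8,608.88; pay $243.00 → $8,365.88
Week 2: $8,365.88 +$243.00 interest = $8,608.88; pay $2,468.67 → $6,140.21
Week 3: $6,140.21 +$179.00 interest = $6,319.21; pay $2,468.67 → $3,850.54
Week 4: $3,850.54 +$112.00 interest = $3,962.54; pay $2,468.67 → $1,493.87
Week 5: $1,493.87 +$44.00 interest = $1,537.87; pay $1,537.87 → $0.00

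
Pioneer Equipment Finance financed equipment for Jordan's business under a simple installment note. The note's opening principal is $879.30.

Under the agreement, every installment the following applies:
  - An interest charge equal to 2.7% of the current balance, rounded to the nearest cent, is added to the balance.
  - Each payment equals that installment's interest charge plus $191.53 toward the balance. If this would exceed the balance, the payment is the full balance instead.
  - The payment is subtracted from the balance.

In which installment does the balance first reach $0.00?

Installment 1: opening $879.30; interest $23.74 → $903.04; payment $215.27; balance $687.77
Installment 2: opening $687.77; interest $18.57 → $706.34; payment $210.10; balance $496.24
Installment 3: opening $496.24; interest $13.40 → $509.64; payment $204.93; balance $304.71
Installment 4: opening $304.71; interest $8.23 → $312.94; payment $199.76; balance $113.18
Installment 5: opening $113.18; interest $3.06 → $116.24; payment $116.24; balance $0.00
Balance reaches $0.00 in installment 5.

5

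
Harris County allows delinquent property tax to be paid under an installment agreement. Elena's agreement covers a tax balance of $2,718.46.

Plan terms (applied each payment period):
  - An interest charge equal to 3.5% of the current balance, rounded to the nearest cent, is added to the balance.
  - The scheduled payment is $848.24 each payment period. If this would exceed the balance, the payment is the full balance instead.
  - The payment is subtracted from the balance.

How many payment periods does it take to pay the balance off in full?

4

Payment period 1: opening $2,718.46; interest $95.15 → $2,813.61; payment $848.24; balance $1,965.37
Payment period 2: opening $1,965.37; interest $68.79 → $2,034.16; payment $848.24; balance $1,185.92
Payment period 3: opening $1,185.92; interest $41.51 → $1,227.43; payment $848.24; balance $379.19
Payment period 4: opening $379.19; interest $13.27 → $392.46; payment $392.46; balance $0.00
Balance reaches $0.00 in payment period 4.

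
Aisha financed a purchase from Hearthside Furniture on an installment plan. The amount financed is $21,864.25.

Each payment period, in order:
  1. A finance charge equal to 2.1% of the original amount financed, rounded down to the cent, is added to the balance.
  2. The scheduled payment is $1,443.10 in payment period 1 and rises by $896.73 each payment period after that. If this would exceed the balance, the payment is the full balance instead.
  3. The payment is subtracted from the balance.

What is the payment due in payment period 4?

$4,133.29

# | Opening | Interest | Payment | End bal
1 | $21,864.25 | $459.14 | $1,443.10 | $20,880.29
2 | $20,880.29 | $459.14 | $2,339.83 | $18,999.60
3 | $18,999.60 | $459.14 | $3,236.56 | $16,222.18
4 | $16,222.18 | $459.14 | $4,133.29 | $12,548.03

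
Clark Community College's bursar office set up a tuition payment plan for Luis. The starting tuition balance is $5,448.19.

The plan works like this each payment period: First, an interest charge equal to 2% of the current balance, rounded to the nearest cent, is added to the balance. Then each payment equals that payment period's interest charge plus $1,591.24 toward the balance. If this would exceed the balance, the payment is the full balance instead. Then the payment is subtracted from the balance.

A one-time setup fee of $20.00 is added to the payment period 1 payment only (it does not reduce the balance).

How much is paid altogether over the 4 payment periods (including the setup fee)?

$5,713.09

Payment period 1: $5,448.19 +$108.96 interest = $5,557.15; pay $1,700.20 (+ $20.00 fee) → $3,856.95
Payment period 2: $3,856.95 +$77.14 interest = $3,934.09; pay $1,668.38 → $2,265.71
Payment period 3: $2,265.71 +$45.31 interest = $2,311.02; pay $1,636.55 → $674.47
Payment period 4: $674.47 +$13.49 interest = $687.96; pay $687.96 → $0.00
Total paid: $5,713.09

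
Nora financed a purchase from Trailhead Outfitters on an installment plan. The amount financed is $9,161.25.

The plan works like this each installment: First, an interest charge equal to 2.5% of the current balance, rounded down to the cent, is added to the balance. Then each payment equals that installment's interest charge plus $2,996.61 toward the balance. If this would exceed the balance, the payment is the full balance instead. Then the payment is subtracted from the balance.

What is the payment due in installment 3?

Installment 1: $9,161.25 +$229.03 interest = $9,390.28; pay $3,225.64 → $6,164.64
Installment 2: $6,164.64 +$154.11 interest = $6,318.75; pay $3,150.72 → $3,168.03
Installment 3: $3,168.03 +$79.20 interest = $3,247.23; pay $3,075.81 → $171.42

$3,075.81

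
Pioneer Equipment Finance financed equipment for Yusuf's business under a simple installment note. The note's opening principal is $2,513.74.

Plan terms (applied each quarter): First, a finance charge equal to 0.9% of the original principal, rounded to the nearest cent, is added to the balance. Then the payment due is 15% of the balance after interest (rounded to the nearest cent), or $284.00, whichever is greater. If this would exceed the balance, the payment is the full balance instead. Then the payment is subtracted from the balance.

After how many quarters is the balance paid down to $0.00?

Quarter 1: $2,513.74 +$22.62 interest = $2,536.36; pay $380.45 → $2,155.91
Quarter 2: $2,155.91 +$22.62 interest = $2,178.53; pay $326.78 → $1,851.75
Quarter 3: $1,851.75 +$22.62 interest = $1,874.37; pay $284.00 → $1,590.37
Quarter 4: $1,590.37 +$22.62 interest = $1,612.99; pay $284.00 → $1,328.99
Quarter 5: $1,328.99 +$22.62 interest = $1,351.61; pay $284.00 → $1,067.61
Quarter 6: $1,067.61 +$22.62 interest = $1,090.23; pay $284.00 → $806.23
Quarter 7: $806.23 +$22.62 interest = $828.85; pay $284.00 → $544.85
Quarter 8: $544.85 +$22.62 interest = $567.47; pay $284.00 → $283.47
Quarter 9: $283.47 +$22.62 interest = $306.09; pay $284.00 → $22.09
Quarter 10: $22.09 +$22.62 interest = $44.71; pay $44.71 → $0.00
Balance reaches $0.00 in quarter 10.

10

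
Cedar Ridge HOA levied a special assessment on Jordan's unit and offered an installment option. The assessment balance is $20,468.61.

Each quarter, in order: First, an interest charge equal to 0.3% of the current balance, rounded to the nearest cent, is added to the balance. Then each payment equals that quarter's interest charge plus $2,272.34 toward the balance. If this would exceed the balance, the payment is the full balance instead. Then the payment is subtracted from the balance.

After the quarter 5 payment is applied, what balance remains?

Quarter 1: $20,468.61 +$61.41 interest = $20,530.02; pay $2,333.75 → $18,196.27
Quarter 2: $18,196.27 +$54.59 interest = $18,250.86; pay $2,326.93 → $15,923.93
Quarter 3: $15,923.93 +$47.77 interest = $15,971.70; pay $2,320.11 → $13,651.59
Quarter 4: $13,651.59 +$40.95 interest = $13,692.54; pay $2,313.29 → $11,379.25
Quarter 5: $11,379.25 +$34.14 interest = $11,413.39; pay $2,306.48 → $9,106.91

$9,106.91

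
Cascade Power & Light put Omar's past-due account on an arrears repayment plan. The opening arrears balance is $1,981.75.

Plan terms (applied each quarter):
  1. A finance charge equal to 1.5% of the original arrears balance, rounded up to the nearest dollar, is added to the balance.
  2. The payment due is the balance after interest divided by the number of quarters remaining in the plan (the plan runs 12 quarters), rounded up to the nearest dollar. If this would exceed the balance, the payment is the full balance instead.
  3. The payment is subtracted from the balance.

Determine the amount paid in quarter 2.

$171.00

Quarter 1: opening $1,981.75; interest $30.00 → $2,011.75; payment $168.00; balance $1,843.75
Quarter 2: opening $1,843.75; interest $30.00 → $1,873.75; payment $171.00; balance $1,702.75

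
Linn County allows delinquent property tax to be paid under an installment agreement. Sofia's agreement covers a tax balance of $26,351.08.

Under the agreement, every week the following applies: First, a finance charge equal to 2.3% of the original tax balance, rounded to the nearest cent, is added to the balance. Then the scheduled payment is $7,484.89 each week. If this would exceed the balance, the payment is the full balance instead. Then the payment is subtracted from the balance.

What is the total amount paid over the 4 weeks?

# | Opening | Interest | Payment | End bal
1 | $26,351.08 | $606.07 | $7,484.89 | $19,472.26
2 | $19,472.26 | $606.07 | $7,484.89 | $12,593.44
3 | $12,593.44 | $606.07 | $7,484.89 | $5,714.62
4 | $5,714.62 | $606.07 | $6,320.69 | $0.00
Total paid: $28,775.36

$28,775.36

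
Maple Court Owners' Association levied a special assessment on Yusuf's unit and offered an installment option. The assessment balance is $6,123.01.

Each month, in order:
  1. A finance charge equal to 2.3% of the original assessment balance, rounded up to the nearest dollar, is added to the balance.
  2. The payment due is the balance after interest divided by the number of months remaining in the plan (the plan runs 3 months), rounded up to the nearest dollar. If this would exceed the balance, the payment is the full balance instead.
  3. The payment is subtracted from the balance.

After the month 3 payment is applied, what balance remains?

$0.00

Month 1: opening $6,123.01; interest $141.00 → $6,264.01; payment $2,089.00; balance $4,175.01
Month 2: opening $4,175.01; interest $141.00 → $4,316.01; payment $2,159.00; balance $2,157.01
Month 3: opening $2,157.01; interest $141.00 → $2,298.01; payment $2,298.01; balance $0.00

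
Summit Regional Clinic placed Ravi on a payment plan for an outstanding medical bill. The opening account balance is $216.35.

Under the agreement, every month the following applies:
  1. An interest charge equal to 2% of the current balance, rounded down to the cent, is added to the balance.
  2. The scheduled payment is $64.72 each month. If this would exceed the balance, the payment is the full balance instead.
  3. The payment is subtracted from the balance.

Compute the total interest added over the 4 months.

$9.94

Month 1: opening $216.35; interest $4.32 → $220.67; payment $64.72; balance $155.95
Month 2: opening $155.95; interest $3.11 → $159.06; payment $64.72; balance $94.34
Month 3: opening $94.34; interest $1.88 → $96.22; payment $64.72; balance $31.50
Month 4: opening $31.50; interest $0.63 → $32.13; payment $32.13; balance $0.00
Total interest: $4.32 + $3.11 + $1.88 + $0.63 = $9.94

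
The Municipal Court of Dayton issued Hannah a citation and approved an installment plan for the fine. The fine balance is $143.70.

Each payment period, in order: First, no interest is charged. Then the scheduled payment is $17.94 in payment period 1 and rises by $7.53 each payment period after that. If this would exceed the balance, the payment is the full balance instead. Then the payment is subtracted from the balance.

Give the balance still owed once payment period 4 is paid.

Payment period 1: opening $143.70; payment $17.94; balance $125.76
Payment period 2: opening $125.76; payment $25.47; balance $100.29
Payment period 3: opening $100.29; payment $33.00; balance $67.29
Payment period 4: opening $67.29; payment $40.53; balance $26.76

$26.76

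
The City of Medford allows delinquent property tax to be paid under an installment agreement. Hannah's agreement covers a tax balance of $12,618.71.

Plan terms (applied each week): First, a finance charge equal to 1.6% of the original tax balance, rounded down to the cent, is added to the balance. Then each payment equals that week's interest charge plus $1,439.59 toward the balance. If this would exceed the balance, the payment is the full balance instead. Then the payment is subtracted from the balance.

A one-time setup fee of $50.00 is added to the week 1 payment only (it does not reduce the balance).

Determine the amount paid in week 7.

$1,641.48

# | Opening | Interest | Payment | Fee | End bal
1 | $12,618.71 | $201.89 | $1,641.48 | $50.00 | $11,179.12
2 | $11,179.12 | $201.89 | $1,641.48 | — | $9,739.53
3 | $9,739.53 | $201.89 | $1,641.48 | — | $8,299.94
4 | $8,299.94 | $201.89 | $1,641.48 | — | $6,860.35
5 | $6,860.35 | $201.89 | $1,641.48 | — | $5,420.76
6 | $5,420.76 | $201.89 | $1,641.48 | — | $3,981.17
7 | $3,981.17 | $201.89 | $1,641.48 | — | $2,541.58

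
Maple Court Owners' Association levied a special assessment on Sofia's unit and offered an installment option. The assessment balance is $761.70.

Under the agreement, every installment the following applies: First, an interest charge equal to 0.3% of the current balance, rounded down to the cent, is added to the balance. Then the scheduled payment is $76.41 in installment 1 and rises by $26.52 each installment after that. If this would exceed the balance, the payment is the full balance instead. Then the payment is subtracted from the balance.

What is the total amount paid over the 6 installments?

$770.44

Installment 1: $761.70 +$2.28 interest = $763.98; pay $76.41 → $687.57
Installment 2: $687.57 +$2.06 interest = $689.63; pay $102.93 → $586.70
Installment 3: $586.70 +$1.76 interest = $588.46; pay $129.45 → $459.01
Installment 4: $459.01 +$1.37 interest = $460.38; pay $155.97 → $304.41
Installment 5: $304.41 +$0.91 interest = $305.32; pay $182.49 → $122.83
Installment 6: $122.83 +$0.36 interest = $123.19; pay $123.19 → $0.00
Total paid: $770.44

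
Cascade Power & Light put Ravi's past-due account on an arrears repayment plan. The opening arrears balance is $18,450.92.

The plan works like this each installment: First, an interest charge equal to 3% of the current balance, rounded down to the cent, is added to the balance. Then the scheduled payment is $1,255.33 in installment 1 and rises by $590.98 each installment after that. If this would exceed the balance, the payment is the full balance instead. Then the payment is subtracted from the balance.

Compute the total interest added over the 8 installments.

$2,770.94

Installment 1: $18,450.92 +$553.52 interest = $19,004.44; pay $1,255.33 → $17,749.11
Installment 2: $17,749.11 +$532.47 interest = $18,281.58; pay $1,846.31 → $16,435.27
Installment 3: $16,435.27 +$493.05 interest = $16,928.32; pay $2,437.29 → $14,491.03
Installment 4: $14,491.03 +$434.73 interest = $14,925.76; pay $3,028.27 → $11,897.49
Installment 5: $11,897.49 +$356.92 interest = $12,254.41; pay $3,619.25 → $8,635.16
Installment 6: $8,635.16 +$259.05 interest = $8,894.21; pay $4,210.23 → $4,683.98
Installment 7: $4,683.98 +$140.51 interest = $4,824.49; pay $4,801.21 → $23.28
Installment 8: $23.28 +$0.69 interest = $23.97; pay $23.97 → $0.00
Total interest: $553.52 + $532.47 + $493.05 + $434.73 + $356.92 + $259.05 + $140.51 + $0.69 = $2,770.94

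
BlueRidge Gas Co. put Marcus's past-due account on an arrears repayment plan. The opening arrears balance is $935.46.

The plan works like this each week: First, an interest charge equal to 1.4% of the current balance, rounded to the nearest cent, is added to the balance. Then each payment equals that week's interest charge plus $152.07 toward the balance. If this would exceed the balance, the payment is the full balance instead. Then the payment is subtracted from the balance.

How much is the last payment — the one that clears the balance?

$23.36

Week 1: opening $935.46; interest $13.10 → $948.56; payment $165.17; balance $783.39
Week 2: opening $783.39; interest $10.97 → $794.36; payment $163.04; balance $631.32
Week 3: opening $631.32; interest $8.84 → $640.16; payment $160.91; balance $479.25
Week 4: opening $479.25; interest $6.71 → $485.96; payment $158.78; balance $327.18
Week 5: opening $327.18; interest $4.58 → $331.76; payment $156.65; balance $175.11
Week 6: opening $175.11; interest $2.45 → $177.56; payment $154.52; balance $23.04
Week 7: opening $23.04; interest $0.32 → $23.36; payment $23.36; balance $0.00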